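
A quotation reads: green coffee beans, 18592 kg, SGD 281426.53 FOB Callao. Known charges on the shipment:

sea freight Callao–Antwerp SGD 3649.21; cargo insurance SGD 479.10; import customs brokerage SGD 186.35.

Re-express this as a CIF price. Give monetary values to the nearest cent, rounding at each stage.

Not relevant to the conversion: brokerage — on the buyer under both terms; not part of either seller's price.
From FOB to CIF, the seller additionally bears: freight, insurance.
CIF price = 281426.53 + 3649.21 + 479.10 = 285554.84

CIF price: SGD 285554.84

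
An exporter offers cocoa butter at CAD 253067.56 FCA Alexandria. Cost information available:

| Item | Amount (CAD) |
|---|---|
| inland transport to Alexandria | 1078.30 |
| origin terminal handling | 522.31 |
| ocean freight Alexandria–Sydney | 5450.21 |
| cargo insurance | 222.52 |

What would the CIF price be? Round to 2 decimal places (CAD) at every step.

CIF price: CAD 259262.60

Not relevant to the conversion: inland to port — on the seller under both FCA and CIF; already in the FCA price and stays in the CIF price.
From FCA to CIF, the seller additionally bears: origin terminal, freight, insurance.
CIF price = 253067.56 + 522.31 + 5450.21 + 222.52 = 259262.60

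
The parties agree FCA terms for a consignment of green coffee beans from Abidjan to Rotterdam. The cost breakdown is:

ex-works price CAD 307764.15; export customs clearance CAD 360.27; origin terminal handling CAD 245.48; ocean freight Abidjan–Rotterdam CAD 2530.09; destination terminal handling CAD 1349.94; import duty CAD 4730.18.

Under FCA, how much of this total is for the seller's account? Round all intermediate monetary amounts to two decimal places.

FCA: the seller delivers export-cleared goods to the carrier; the buyer bears costs from that point.
Seller's account: goods 307764.15 + export clearance 360.27 = 308124.42
Buyer's account: origin terminal 245.48 + freight 2530.09 + destination terminal 1349.94 + duty 4730.18 = 8855.69

Seller's account: CAD 308124.42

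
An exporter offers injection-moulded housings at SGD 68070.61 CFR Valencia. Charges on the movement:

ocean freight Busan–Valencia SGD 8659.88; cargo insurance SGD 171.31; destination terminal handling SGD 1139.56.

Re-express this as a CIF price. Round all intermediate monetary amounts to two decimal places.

CIF price: SGD 68241.92

Not relevant to the conversion: freight — on the seller under both CFR and CIF; already in the CFR price and stays in the CIF price. destination terminal — on the buyer under both terms; not part of either seller's price.
From CFR to CIF, the seller additionally bears: insurance.
CIF price = 68070.61 + 171.31 = 68241.92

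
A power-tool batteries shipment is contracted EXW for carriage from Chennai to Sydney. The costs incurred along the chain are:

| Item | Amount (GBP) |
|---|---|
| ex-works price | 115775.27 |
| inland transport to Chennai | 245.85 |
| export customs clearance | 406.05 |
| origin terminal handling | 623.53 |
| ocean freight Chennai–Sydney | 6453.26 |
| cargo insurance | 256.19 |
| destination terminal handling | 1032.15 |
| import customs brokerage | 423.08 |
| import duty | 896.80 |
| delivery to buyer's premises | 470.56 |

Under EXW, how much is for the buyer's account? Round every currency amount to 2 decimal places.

Buyer's account: GBP 10807.47

EXW: the seller makes goods available at their premises; the buyer bears all onward costs.
Seller's account: goods 115775.27 = 115775.27
Buyer's account: inland to port 245.85 + export clearance 406.05 + origin terminal 623.53 + freight 6453.26 + insurance 256.19 + destination terminal 1032.15 + brokerage 423.08 + duty 896.80 + delivery 470.56 = 10807.47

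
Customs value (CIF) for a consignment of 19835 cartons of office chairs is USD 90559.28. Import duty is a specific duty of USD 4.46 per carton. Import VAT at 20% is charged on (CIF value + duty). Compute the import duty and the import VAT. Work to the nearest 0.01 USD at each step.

Import duty: USD 88464.10; import VAT: USD 35804.68

Import duty = 19835 × 4.46 = 88464.10
VAT base = CIF + duty = 90559.28 + 88464.10 = 179023.38
Import VAT = 179023.38 × 20% = 35804.68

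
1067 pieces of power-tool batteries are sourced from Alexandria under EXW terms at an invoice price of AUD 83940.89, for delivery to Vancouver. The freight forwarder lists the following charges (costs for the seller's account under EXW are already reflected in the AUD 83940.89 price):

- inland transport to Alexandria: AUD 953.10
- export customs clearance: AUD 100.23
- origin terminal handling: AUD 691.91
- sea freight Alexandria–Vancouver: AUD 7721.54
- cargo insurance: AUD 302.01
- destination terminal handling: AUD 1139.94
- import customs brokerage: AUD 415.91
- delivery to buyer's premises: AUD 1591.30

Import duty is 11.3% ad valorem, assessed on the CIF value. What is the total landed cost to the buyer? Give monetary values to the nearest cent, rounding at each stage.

Total landed cost: AUD 107446.02

EXW: the seller makes goods available at their premises; the buyer bears all onward costs.
CIF value = EXW price + inland to port + export clearance + origin terminal + freight + insurance = 83940.89 + 953.10 + 100.23 + 691.91 + 7721.54 + 302.01 = 93709.68
Import duty = 93709.68 × 11.3% = 10589.19
Buyer bears: inland to port 953.10 + export clearance 100.23 + origin terminal 691.91 + freight 7721.54 + insurance 302.01 + destination terminal 1139.94 + brokerage 415.91 + delivery 1591.30 + duty 10589.19 = 23505.13
Landed cost = invoice 83940.89 + 23505.13 = 107446.02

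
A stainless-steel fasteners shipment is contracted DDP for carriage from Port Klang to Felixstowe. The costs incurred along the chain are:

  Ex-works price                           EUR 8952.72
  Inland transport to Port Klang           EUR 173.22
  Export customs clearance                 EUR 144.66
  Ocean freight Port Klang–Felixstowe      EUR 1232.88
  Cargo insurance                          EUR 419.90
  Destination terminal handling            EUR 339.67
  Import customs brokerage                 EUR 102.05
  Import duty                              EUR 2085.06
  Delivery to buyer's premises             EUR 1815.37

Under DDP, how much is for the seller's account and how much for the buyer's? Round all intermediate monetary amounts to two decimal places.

DDP: the seller bears all costs including import duty.
Seller's account: goods 8952.72 + inland to port 173.22 + export clearance 144.66 + freight 1232.88 + insurance 419.90 + destination terminal 339.67 + brokerage 102.05 + duty 2085.06 + delivery 1815.37 = 15265.53
Buyer's account: 0.00

Seller: EUR 15265.53; buyer: EUR 0.00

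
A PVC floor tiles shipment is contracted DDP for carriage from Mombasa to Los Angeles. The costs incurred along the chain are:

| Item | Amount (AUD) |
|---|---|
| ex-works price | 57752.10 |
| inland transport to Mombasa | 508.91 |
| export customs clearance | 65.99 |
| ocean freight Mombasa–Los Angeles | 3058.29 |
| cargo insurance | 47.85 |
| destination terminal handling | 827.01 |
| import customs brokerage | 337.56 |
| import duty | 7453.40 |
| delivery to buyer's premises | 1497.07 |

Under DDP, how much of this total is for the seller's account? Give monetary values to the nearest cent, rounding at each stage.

DDP: the seller bears all costs including import duty.
Seller's account: goods 57752.10 + inland to port 508.91 + export clearance 65.99 + freight 3058.29 + insurance 47.85 + destination terminal 827.01 + brokerage 337.56 + duty 7453.40 + delivery 1497.07 = 71548.18
Buyer's account: 0.00

Seller's account: AUD 71548.18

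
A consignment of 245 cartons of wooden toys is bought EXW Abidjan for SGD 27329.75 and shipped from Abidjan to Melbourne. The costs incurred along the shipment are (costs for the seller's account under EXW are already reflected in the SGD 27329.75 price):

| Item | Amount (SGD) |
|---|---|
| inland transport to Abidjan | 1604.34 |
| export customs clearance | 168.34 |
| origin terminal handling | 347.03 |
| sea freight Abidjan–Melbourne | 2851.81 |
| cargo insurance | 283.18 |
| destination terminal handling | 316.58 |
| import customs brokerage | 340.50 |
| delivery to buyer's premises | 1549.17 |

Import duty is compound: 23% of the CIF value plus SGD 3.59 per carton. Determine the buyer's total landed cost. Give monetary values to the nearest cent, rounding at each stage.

Total landed cost: SGD 43164.67

EXW: the seller makes goods available at their premises; the buyer bears all onward costs.
CIF value = EXW price + inland to port + export clearance + origin terminal + freight + insurance = 27329.75 + 1604.34 + 168.34 + 347.03 + 2851.81 + 283.18 = 32584.45
Ad valorem component: 32584.45 × 23% = 7494.42
Specific component: 245 × 3.59 = 879.55
Import duty = 7494.42 + 879.55 = 8373.97
Buyer bears: inland to port 1604.34 + export clearance 168.34 + origin terminal 347.03 + freight 2851.81 + insurance 283.18 + destination terminal 316.58 + brokerage 340.50 + delivery 1549.17 + duty 8373.97 = 15834.92
Landed cost = invoice 27329.75 + 15834.92 = 43164.67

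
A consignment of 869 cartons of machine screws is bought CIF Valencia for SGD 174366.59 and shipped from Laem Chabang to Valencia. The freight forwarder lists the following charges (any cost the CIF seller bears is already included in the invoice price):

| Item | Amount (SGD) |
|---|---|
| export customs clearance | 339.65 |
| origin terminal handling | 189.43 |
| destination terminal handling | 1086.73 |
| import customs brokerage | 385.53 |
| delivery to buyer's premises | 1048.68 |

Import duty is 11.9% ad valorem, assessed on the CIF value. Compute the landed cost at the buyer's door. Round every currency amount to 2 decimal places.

Total landed cost: SGD 197637.15

CIF: the seller pays costs through ocean freight and marine insurance to the destination port.
Already in the invoice (seller's account under CIF): export clearance, origin terminal — exclude.
The CIF price already equals the CIF value: 174366.59
Import duty = 174366.59 × 11.9% = 20749.62
Buyer bears: destination terminal 1086.73 + brokerage 385.53 + delivery 1048.68 + duty 20749.62 = 23270.56
Landed cost = invoice 174366.59 + 23270.56 = 197637.15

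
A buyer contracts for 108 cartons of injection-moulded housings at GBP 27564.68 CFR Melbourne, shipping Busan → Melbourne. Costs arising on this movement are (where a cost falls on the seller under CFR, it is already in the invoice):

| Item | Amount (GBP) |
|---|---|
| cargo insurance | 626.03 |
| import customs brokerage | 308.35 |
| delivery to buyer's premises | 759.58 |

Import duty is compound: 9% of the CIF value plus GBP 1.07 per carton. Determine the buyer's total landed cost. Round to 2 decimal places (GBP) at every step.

CFR: the seller pays costs through ocean freight to the destination port, but not insurance.
CIF value = CFR price + insurance = 27564.68 + 626.03 = 28190.71
Ad valorem component: 28190.71 × 9% = 2537.16
Specific component: 108 × 1.07 = 115.56
Import duty = 2537.16 + 115.56 = 2652.72
Buyer bears: insurance 626.03 + brokerage 308.35 + delivery 759.58 + duty 2652.72 = 4346.68
Landed cost = invoice 27564.68 + 4346.68 = 31911.36

Total landed cost: GBP 31911.36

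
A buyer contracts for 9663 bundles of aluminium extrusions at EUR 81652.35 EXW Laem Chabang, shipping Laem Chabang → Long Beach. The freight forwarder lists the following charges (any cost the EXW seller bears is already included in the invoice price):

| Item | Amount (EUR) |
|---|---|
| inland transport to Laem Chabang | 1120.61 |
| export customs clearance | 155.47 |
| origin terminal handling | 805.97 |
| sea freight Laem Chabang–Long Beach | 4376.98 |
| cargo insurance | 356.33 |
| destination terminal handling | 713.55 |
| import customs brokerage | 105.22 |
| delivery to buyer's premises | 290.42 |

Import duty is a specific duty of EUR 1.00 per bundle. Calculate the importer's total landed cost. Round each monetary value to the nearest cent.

EXW: the seller makes goods available at their premises; the buyer bears all onward costs.
CIF value = EXW price + inland to port + export clearance + origin terminal + freight + insurance = 81652.35 + 1120.61 + 155.47 + 805.97 + 4376.98 + 356.33 = 88467.71
Import duty = 9663 × 1.00 = 9663.00
Buyer bears: inland to port 1120.61 + export clearance 155.47 + origin terminal 805.97 + freight 4376.98 + insurance 356.33 + destination terminal 713.55 + brokerage 105.22 + delivery 290.42 + duty 9663.00 = 17587.55
Landed cost = invoice 81652.35 + 17587.55 = 99239.90

Total landed cost: EUR 99239.90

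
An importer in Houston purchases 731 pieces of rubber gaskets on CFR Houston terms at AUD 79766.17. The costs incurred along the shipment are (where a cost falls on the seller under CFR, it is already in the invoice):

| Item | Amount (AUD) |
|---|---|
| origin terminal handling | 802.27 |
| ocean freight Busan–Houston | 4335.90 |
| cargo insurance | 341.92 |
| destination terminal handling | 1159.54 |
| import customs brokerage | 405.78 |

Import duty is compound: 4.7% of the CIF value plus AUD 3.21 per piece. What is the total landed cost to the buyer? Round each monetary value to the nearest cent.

Total landed cost: AUD 87785.00

CFR: the seller pays costs through ocean freight to the destination port, but not insurance.
Already in the invoice (seller's account under CFR): origin terminal, freight — exclude.
CIF value = CFR price + insurance = 79766.17 + 341.92 = 80108.09
Ad valorem component: 80108.09 × 4.7% = 3765.08
Specific component: 731 × 3.21 = 2346.51
Import duty = 3765.08 + 2346.51 = 6111.59
Buyer bears: insurance 341.92 + destination terminal 1159.54 + brokerage 405.78 + duty 6111.59 = 8018.83
Landed cost = invoice 79766.17 + 8018.83 = 87785.00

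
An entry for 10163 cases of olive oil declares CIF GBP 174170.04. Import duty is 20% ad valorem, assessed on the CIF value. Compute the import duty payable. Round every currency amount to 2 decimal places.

Import duty: GBP 34834.01

Import duty = 174170.04 × 20% = 34834.01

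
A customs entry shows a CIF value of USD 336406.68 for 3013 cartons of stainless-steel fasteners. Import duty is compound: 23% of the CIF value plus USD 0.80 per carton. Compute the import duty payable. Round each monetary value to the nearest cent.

Import duty: USD 79783.94

Ad valorem component: 336406.68 × 23% = 77373.54
Specific component: 3013 × 0.80 = 2410.40
Import duty = 77373.54 + 2410.40 = 79783.94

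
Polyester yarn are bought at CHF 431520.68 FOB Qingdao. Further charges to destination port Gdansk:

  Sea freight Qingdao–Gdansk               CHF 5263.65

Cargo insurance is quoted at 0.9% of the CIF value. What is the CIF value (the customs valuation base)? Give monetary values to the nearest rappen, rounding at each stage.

CIF value: CHF 440751.09

Let C be the CIF value. C = FOB price + freight + 0.9% × C
C − 0.9% × C = 431520.68 + 5263.65
0.991 × C = 436784.33
C = 436784.33 / 0.991 = 440751.09
Insurance premium = 0.9% × 440751.09 = 3966.76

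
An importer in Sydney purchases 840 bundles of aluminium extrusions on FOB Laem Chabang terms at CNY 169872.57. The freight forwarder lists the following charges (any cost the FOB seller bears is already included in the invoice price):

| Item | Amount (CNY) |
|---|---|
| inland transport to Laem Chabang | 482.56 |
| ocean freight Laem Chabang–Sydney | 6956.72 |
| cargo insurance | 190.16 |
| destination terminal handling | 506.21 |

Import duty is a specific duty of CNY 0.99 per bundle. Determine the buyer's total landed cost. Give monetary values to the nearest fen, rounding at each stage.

Total landed cost: CNY 178357.26

FOB: the seller bears costs until goods are on board at the origin port; the buyer bears freight, insurance and all costs thereafter.
Already in the invoice (seller's account under FOB): inland to port — exclude.
CIF value = FOB price + freight + insurance = 169872.57 + 6956.72 + 190.16 = 177019.45
Import duty = 840 × 0.99 = 831.60
Buyer bears: freight 6956.72 + insurance 190.16 + destination terminal 506.21 + duty 831.60 = 8484.69
Landed cost = invoice 169872.57 + 8484.69 = 178357.26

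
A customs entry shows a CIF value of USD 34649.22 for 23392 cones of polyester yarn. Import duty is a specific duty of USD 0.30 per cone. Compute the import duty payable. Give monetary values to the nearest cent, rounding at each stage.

Import duty: USD 7017.60

Import duty = 23392 × 0.30 = 7017.60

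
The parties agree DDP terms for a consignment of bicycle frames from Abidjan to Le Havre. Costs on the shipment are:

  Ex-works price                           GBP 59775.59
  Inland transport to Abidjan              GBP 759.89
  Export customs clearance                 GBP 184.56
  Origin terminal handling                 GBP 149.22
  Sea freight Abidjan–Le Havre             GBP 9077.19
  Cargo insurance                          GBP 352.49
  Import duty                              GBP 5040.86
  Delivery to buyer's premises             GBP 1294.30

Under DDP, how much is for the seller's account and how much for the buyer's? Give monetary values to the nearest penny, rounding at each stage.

DDP: the seller bears all costs including import duty.
Seller's account: goods 59775.59 + inland to port 759.89 + export clearance 184.56 + origin terminal 149.22 + freight 9077.19 + insurance 352.49 + duty 5040.86 + delivery 1294.30 = 76634.10
Buyer's account: 0.00

Seller: GBP 76634.10; buyer: GBP 0.00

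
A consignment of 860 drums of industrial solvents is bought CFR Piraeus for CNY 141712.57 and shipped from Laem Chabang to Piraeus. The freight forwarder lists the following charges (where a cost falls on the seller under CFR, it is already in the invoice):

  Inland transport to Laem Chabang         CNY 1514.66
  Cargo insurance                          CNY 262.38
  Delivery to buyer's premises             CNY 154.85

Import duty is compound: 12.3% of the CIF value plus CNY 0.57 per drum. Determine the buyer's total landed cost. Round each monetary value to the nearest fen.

Total landed cost: CNY 160082.92

CFR: the seller pays costs through ocean freight to the destination port, but not insurance.
Already in the invoice (seller's account under CFR): inland to port — exclude.
CIF value = CFR price + insurance = 141712.57 + 262.38 = 141974.95
Ad valorem component: 141974.95 × 12.3% = 17462.92
Specific component: 860 × 0.57 = 490.20
Import duty = 17462.92 + 490.20 = 17953.12
Buyer bears: insurance 262.38 + delivery 154.85 + duty 17953.12 = 18370.35
Landed cost = invoice 141712.57 + 18370.35 = 160082.92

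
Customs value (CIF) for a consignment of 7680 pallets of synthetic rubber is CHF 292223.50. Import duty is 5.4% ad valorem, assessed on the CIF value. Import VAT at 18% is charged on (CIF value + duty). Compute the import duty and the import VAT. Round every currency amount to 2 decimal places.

Import duty: CHF 15780.07; import VAT: CHF 55440.64

Import duty = 292223.50 × 5.4% = 15780.07
VAT base = CIF + duty = 292223.50 + 15780.07 = 308003.57
Import VAT = 308003.57 × 18% = 55440.64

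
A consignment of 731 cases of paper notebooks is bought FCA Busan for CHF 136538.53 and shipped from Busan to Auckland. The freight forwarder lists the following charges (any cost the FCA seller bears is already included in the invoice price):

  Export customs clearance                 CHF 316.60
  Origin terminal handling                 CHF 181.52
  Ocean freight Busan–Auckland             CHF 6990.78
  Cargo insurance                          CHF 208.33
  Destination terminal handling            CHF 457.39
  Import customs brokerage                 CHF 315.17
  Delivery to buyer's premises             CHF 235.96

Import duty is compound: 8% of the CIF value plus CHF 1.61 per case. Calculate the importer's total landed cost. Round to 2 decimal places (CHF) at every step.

Total landed cost: CHF 157618.12

FCA: the seller delivers export-cleared goods to the carrier; the buyer bears costs from that point.
Already in the invoice (seller's account under FCA): export clearance — exclude.
CIF value = FCA price + origin terminal + freight + insurance = 136538.53 + 181.52 + 6990.78 + 208.33 = 143919.16
Ad valorem component: 143919.16 × 8% = 11513.53
Specific component: 731 × 1.61 = 1176.91
Import duty = 11513.53 + 1176.91 = 12690.44
Buyer bears: origin terminal 181.52 + freight 6990.78 + insurance 208.33 + destination terminal 457.39 + brokerage 315.17 + delivery 235.96 + duty 12690.44 = 21079.59
Landed cost = invoice 136538.53 + 21079.59 = 157618.12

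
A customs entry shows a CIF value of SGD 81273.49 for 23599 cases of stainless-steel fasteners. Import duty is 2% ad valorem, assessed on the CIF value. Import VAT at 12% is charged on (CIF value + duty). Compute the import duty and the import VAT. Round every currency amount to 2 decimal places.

Import duty = 81273.49 × 2% = 1625.47
VAT base = CIF + duty = 81273.49 + 1625.47 = 82898.96
Import VAT = 82898.96 × 12% = 9947.88

Import duty: SGD 1625.47; import VAT: SGD 9947.88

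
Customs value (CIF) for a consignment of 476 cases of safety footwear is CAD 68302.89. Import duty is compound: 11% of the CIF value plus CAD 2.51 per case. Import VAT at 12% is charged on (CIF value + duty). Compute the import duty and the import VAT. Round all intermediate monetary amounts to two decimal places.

Ad valorem component: 68302.89 × 11% = 7513.32
Specific component: 476 × 2.51 = 1194.76
Import duty = 7513.32 + 1194.76 = 8708.08
VAT base = CIF + duty = 68302.89 + 8708.08 = 77010.97
Import VAT = 77010.97 × 12% = 9241.32

Import duty: CAD 8708.08; import VAT: CAD 9241.32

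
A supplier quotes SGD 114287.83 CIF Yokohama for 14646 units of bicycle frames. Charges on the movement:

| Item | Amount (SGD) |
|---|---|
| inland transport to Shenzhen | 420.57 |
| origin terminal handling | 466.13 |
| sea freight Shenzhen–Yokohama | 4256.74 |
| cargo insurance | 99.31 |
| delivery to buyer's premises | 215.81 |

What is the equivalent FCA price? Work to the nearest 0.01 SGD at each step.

Not relevant to the conversion: inland to port — on the seller under both CIF and FCA; already in the CIF price and stays in the FCA price. delivery — on the buyer under both terms; not part of either seller's price.
From CIF to FCA, the seller no longer bears: origin terminal, freight, insurance.
FCA price = 114287.83 − 466.13 − 4256.74 − 99.31 = 109465.65

FCA price: SGD 109465.65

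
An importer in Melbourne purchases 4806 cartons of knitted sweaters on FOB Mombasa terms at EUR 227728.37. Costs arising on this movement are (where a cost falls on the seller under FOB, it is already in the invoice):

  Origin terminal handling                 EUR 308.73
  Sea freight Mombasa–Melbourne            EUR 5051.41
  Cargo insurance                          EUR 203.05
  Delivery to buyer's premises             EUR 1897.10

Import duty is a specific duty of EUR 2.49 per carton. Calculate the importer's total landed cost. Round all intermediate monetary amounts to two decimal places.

Total landed cost: EUR 246846.87

FOB: the seller bears costs until goods are on board at the origin port; the buyer bears freight, insurance and all costs thereafter.
Already in the invoice (seller's account under FOB): origin terminal — exclude.
CIF value = FOB price + freight + insurance = 227728.37 + 5051.41 + 203.05 = 232982.83
Import duty = 4806 × 2.49 = 11966.94
Buyer bears: freight 5051.41 + insurance 203.05 + delivery 1897.10 + duty 11966.94 = 19118.50
Landed cost = invoice 227728.37 + 19118.50 = 246846.87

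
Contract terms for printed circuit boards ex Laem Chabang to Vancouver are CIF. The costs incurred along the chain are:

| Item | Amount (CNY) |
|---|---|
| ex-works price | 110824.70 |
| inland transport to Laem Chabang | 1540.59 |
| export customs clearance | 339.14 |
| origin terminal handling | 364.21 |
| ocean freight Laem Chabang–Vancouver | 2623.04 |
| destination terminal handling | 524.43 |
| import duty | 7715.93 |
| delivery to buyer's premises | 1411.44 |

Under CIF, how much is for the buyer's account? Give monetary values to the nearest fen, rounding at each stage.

CIF: the seller pays costs through ocean freight and marine insurance to the destination port.
Seller's account: goods 110824.70 + inland to port 1540.59 + export clearance 339.14 + origin terminal 364.21 + freight 2623.04 = 115691.68
Buyer's account: destination terminal 524.43 + duty 7715.93 + delivery 1411.44 = 9651.80

Buyer's account: CNY 9651.80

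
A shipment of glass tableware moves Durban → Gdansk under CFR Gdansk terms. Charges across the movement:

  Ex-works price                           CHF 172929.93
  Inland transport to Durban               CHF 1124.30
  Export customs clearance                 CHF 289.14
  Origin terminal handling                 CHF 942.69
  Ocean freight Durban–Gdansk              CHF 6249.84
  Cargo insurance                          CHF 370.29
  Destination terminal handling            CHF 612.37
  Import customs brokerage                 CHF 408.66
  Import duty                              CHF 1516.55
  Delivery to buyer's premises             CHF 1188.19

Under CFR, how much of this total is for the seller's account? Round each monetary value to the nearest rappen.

CFR: the seller pays costs through ocean freight to the destination port, but not insurance.
Seller's account: goods 172929.93 + inland to port 1124.30 + export clearance 289.14 + origin terminal 942.69 + freight 6249.84 = 181535.90
Buyer's account: insurance 370.29 + destination terminal 612.37 + brokerage 408.66 + duty 1516.55 + delivery 1188.19 = 4096.06

Seller's account: CHF 181535.90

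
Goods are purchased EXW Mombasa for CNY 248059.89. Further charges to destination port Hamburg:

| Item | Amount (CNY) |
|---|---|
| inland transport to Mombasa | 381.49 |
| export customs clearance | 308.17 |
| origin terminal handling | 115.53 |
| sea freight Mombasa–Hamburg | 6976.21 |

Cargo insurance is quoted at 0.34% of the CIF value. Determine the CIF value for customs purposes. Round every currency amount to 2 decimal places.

CIF value: CNY 256714.12

Let C be the CIF value. C = EXW price + pre-shipment costs + freight + 0.34% × C
C − 0.34% × C = 248059.89 + 381.49 + 308.17 + 115.53 + 6976.21
0.9966 × C = 255841.29
C = 255841.29 / 0.9966 = 256714.12
Insurance premium = 0.34% × 256714.12 = 872.83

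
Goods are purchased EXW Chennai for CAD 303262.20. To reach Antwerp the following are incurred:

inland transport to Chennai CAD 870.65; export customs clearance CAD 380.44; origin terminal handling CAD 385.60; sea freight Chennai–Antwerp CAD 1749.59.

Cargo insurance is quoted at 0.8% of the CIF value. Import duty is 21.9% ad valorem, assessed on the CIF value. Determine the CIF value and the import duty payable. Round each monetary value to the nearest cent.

Let C be the CIF value. C = EXW price + pre-shipment costs + freight + 0.8% × C
C − 0.8% × C = 303262.20 + 870.65 + 380.44 + 385.60 + 1749.59
0.992 × C = 306648.48
C = 306648.48 / 0.992 = 309121.45
Insurance premium = 0.8% × 309121.45 = 2472.97
Import duty = 309121.45 × 21.9% = 67697.60

CIF value: CAD 309121.45; import duty: CAD 67697.60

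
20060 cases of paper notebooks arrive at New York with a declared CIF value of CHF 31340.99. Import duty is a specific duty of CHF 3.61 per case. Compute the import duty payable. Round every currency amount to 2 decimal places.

Import duty: CHF 72416.60

Import duty = 20060 × 3.61 = 72416.60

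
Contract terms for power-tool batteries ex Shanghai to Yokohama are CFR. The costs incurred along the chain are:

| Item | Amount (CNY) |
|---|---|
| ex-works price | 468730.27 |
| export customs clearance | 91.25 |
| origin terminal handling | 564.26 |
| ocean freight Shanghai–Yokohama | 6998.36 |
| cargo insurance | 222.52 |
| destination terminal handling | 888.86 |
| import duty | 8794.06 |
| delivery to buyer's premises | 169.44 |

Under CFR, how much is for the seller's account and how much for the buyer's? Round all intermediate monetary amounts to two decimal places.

CFR: the seller pays costs through ocean freight to the destination port, but not insurance.
Seller's account: goods 468730.27 + export clearance 91.25 + origin terminal 564.26 + freight 6998.36 = 476384.14
Buyer's account: insurance 222.52 + destination terminal 888.86 + duty 8794.06 + delivery 169.44 = 10074.88

Seller: CNY 476384.14; buyer: CNY 10074.88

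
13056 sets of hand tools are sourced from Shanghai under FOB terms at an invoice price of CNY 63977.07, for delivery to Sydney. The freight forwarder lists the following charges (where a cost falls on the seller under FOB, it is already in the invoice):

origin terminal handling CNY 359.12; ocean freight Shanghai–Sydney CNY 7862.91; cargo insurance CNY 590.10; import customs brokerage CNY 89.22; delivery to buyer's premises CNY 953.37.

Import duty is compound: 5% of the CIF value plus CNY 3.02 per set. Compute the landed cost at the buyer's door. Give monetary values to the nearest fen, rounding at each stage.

Total landed cost: CNY 116523.29

FOB: the seller bears costs until goods are on board at the origin port; the buyer bears freight, insurance and all costs thereafter.
Already in the invoice (seller's account under FOB): origin terminal — exclude.
CIF value = FOB price + freight + insurance = 63977.07 + 7862.91 + 590.10 = 72430.08
Ad valorem component: 72430.08 × 5% = 3621.50
Specific component: 13056 × 3.02 = 39429.12
Import duty = 3621.50 + 39429.12 = 43050.62
Buyer bears: freight 7862.91 + insurance 590.10 + brokerage 89.22 + delivery 953.37 + duty 43050.62 = 52546.22
Landed cost = invoice 63977.07 + 52546.22 = 116523.29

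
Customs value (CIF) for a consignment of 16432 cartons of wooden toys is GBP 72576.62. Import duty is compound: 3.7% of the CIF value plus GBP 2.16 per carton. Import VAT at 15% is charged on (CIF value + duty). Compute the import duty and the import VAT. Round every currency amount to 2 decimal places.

Ad valorem component: 72576.62 × 3.7% = 2685.33
Specific component: 16432 × 2.16 = 35493.12
Import duty = 2685.33 + 35493.12 = 38178.45
VAT base = CIF + duty = 72576.62 + 38178.45 = 110755.07
Import VAT = 110755.07 × 15% = 16613.26

Import duty: GBP 38178.45; import VAT: GBP 16613.26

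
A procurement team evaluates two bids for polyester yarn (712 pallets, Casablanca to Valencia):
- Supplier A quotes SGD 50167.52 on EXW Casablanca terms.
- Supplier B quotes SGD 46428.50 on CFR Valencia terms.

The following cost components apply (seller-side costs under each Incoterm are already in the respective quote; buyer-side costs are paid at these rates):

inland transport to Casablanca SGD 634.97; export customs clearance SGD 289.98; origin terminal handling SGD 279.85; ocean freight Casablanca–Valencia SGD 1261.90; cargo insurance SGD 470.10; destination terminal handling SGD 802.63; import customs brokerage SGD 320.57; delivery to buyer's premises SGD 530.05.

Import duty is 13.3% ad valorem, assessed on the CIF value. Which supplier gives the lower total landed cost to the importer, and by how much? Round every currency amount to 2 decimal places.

Supplier A (EXW):
CIF value = EXW price + inland to port + export clearance + origin terminal + freight + insurance = 50167.52 + 634.97 + 289.98 + 279.85 + 1261.90 + 470.10 = 53104.32
Import duty = 53104.32 × 13.3% = 7062.87
Buyer bears (A): 634.97 + 289.98 + 279.85 + 1261.90 + 470.10 + 802.63 + 320.57 + 530.05 = 4590.05
Landed cost (A) = invoice 50167.52 + 4590.05 + duty 7062.87 = 61820.44
Supplier B (CFR):
CIF value = CFR price + insurance = 46428.50 + 470.10 = 46898.60
Import duty = 46898.60 × 13.3% = 6237.51
Buyer bears (B): 470.10 + 802.63 + 320.57 + 530.05 = 2123.35
Landed cost (B) = invoice 46428.50 + 2123.35 + duty 6237.51 = 54789.36
Difference = |61820.44 − 54789.36| = 7031.08

Supplier B is cheaper by SGD 7031.08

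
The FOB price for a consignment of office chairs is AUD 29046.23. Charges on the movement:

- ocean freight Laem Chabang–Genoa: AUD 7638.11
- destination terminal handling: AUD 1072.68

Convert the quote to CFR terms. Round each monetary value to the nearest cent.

Not relevant to the conversion: destination terminal — on the buyer under both terms; not part of either seller's price.
From FOB to CFR, the seller additionally bears: freight.
CFR price = 29046.23 + 7638.11 = 36684.34

CFR price: AUD 36684.34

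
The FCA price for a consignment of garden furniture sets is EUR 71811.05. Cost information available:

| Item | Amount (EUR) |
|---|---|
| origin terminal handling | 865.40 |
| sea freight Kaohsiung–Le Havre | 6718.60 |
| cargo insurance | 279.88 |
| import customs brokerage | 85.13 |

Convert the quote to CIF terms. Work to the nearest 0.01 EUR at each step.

Not relevant to the conversion: brokerage — on the buyer under both terms; not part of either seller's price.
From FCA to CIF, the seller additionally bears: origin terminal, freight, insurance.
CIF price = 71811.05 + 865.40 + 6718.60 + 279.88 = 79674.93

CIF price: EUR 79674.93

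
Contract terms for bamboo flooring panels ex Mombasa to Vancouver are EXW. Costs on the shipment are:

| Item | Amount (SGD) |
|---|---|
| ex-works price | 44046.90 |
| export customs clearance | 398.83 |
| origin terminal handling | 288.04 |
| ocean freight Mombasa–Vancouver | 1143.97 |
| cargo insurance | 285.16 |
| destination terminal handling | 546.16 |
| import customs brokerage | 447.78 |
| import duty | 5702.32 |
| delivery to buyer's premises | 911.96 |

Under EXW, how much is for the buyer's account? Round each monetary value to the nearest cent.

EXW: the seller makes goods available at their premises; the buyer bears all onward costs.
Seller's account: goods 44046.90 = 44046.90
Buyer's account: export clearance 398.83 + origin terminal 288.04 + freight 1143.97 + insurance 285.16 + destination terminal 546.16 + brokerage 447.78 + duty 5702.32 + delivery 911.96 = 9724.22

Buyer's account: SGD 9724.22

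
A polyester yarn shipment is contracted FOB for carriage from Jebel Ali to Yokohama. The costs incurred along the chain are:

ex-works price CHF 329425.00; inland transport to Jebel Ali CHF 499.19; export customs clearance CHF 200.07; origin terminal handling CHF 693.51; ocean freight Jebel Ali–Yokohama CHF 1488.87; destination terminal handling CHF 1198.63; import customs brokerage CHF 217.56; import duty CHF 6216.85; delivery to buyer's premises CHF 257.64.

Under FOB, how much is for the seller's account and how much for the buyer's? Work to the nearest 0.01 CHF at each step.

FOB: the seller bears costs until goods are on board at the origin port; the buyer bears freight, insurance and all costs thereafter.
Seller's account: goods 329425.00 + inland to port 499.19 + export clearance 200.07 + origin terminal 693.51 = 330817.77
Buyer's account: freight 1488.87 + destination terminal 1198.63 + brokerage 217.56 + duty 6216.85 + delivery 257.64 = 9379.55

Seller: CHF 330817.77; buyer: CHF 9379.55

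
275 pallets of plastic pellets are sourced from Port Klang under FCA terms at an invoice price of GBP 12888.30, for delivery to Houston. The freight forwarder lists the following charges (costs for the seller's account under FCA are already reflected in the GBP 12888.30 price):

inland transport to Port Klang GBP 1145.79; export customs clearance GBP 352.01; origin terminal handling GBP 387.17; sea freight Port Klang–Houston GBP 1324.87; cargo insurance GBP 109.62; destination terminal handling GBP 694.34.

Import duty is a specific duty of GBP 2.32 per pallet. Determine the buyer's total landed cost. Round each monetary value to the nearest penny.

Total landed cost: GBP 16042.30

FCA: the seller delivers export-cleared goods to the carrier; the buyer bears costs from that point.
Already in the invoice (seller's account under FCA): inland to port, export clearance — exclude.
CIF value = FCA price + origin terminal + freight + insurance = 12888.30 + 387.17 + 1324.87 + 109.62 = 14709.96
Import duty = 275 × 2.32 = 638.00
Buyer bears: origin terminal 387.17 + freight 1324.87 + insurance 109.62 + destination terminal 694.34 + duty 638.00 = 3154.00
Landed cost = invoice 12888.30 + 3154.00 = 16042.30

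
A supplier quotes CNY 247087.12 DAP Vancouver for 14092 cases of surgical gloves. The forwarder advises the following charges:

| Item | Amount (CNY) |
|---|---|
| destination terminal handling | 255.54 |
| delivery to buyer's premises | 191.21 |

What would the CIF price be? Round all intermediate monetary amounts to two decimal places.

CIF price: CNY 246640.37

From DAP to CIF, the seller no longer bears: destination terminal, delivery.
CIF price = 247087.12 − 255.54 − 191.21 = 246640.37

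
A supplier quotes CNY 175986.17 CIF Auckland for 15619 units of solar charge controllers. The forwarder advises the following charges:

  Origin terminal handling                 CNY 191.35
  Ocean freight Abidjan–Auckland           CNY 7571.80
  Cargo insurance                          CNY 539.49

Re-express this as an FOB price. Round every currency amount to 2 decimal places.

Not relevant to the conversion: origin terminal — on the seller under both CIF and FOB; already in the CIF price and stays in the FOB price.
From CIF to FOB, the seller no longer bears: freight, insurance.
FOB price = 175986.17 − 7571.80 − 539.49 = 167874.88

FOB price: CNY 167874.88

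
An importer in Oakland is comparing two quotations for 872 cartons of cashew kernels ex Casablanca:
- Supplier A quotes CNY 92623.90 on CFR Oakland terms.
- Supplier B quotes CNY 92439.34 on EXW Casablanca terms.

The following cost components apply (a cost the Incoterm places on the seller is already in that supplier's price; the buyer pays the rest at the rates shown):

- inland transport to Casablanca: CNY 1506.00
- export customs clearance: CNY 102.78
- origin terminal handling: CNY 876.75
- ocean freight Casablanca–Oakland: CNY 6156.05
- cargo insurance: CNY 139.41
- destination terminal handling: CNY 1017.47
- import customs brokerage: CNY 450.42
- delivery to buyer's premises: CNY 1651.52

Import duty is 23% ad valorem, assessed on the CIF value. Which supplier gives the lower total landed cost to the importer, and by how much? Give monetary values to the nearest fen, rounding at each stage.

Supplier A (CFR):
CIF value = CFR price + insurance = 92623.90 + 139.41 = 92763.31
Import duty = 92763.31 × 23% = 21335.56
Buyer bears (A): 139.41 + 1017.47 + 450.42 + 1651.52 = 3258.82
Landed cost (A) = invoice 92623.90 + 3258.82 + duty 21335.56 = 117218.28
Supplier B (EXW):
CIF value = EXW price + inland to port + export clearance + origin terminal + freight + insurance = 92439.34 + 1506.00 + 102.78 + 876.75 + 6156.05 + 139.41 = 101220.33
Import duty = 101220.33 × 23% = 23280.68
Buyer bears (B): 1506.00 + 102.78 + 876.75 + 6156.05 + 139.41 + 1017.47 + 450.42 + 1651.52 = 11900.40
Landed cost (B) = invoice 92439.34 + 11900.40 + duty 23280.68 = 127620.42
Difference = |117218.28 − 127620.42| = 10402.14

Supplier A is cheaper by CNY 10402.14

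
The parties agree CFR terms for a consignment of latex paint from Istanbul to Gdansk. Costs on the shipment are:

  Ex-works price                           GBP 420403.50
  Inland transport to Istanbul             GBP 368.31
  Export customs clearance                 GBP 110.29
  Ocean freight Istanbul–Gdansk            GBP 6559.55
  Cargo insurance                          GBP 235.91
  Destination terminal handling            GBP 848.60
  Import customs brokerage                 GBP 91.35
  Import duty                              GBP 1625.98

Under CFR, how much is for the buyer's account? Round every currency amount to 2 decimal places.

CFR: the seller pays costs through ocean freight to the destination port, but not insurance.
Seller's account: goods 420403.50 + inland to port 368.31 + export clearance 110.29 + freight 6559.55 = 427441.65
Buyer's account: insurance 235.91 + destination terminal 848.60 + brokerage 91.35 + duty 1625.98 = 2801.84

Buyer's account: GBP 2801.84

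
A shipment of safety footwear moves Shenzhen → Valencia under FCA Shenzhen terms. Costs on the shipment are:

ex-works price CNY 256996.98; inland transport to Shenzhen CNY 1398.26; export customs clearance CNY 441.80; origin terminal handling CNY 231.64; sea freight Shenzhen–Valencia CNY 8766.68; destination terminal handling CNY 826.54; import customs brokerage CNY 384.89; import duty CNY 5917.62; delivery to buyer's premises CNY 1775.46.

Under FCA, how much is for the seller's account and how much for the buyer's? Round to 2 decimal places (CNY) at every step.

FCA: the seller delivers export-cleared goods to the carrier; the buyer bears costs from that point.
Seller's account: goods 256996.98 + inland to port 1398.26 + export clearance 441.80 = 258837.04
Buyer's account: origin terminal 231.64 + freight 8766.68 + destination terminal 826.54 + brokerage 384.89 + duty 5917.62 + delivery 1775.46 = 17902.83

Seller: CNY 258837.04; buyer: CNY 17902.83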